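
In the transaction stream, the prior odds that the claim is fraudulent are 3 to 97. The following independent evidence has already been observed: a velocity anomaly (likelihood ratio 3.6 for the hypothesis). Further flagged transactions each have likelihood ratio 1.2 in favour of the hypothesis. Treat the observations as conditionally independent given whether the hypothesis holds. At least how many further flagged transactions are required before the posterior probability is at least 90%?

25

Prior odds = 3/97.
Bayes factor of the evidence already in hand = 3.6.
Odds after that evidence = (3/97) × 3.6 = 54/485.
Target odds = 0.9/0.1 = 9.
Need 1.2ⁿ ≥ 9 ÷ (54/485) = 485/6.
1.2²⁴ ≈79.4968 falls short of 485/6 but 1.2²⁵ ≈95.3962 reaches it, so n = 25.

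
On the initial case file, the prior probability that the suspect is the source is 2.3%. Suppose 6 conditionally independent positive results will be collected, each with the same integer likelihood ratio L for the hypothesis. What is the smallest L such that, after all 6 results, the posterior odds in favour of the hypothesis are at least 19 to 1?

Prior odds = 0.023/0.977 = 23/977.
Target odds = 19.
Need L⁶ ≥ 19 ÷ (23/977) = 18563/23.
3⁶ = 729 < 18563/23 ≤ 4096 = 4⁶, so L = 4.

4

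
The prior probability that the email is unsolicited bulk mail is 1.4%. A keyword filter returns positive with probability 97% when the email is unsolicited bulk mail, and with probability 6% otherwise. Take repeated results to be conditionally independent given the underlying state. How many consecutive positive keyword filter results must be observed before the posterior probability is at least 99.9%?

Prior odds: 0.014 ÷ 0.986 = 7/493.
Likelihood ratio of a positive result = 0.97/0.06 = 97/6.
Target posterior odds = 0.999/0.001 = 999.
Need (7/493) × (97/6)ⁿ ≥ 999, i.e. (97/6)ⁿ ≥ 492507/7.
(97/6)⁴ = 88529281/1296 falls short of 492507/7 but (97/6)⁵ ≈1.10434e+06 reaches it, so n = 5.

5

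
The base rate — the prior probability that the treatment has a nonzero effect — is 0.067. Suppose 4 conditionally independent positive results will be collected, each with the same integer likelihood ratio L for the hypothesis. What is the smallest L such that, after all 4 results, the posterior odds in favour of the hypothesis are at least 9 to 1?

Prior odds = 0.067/0.933 = 67/933.
Target odds = 9.
Need L⁴ ≥ 9 ÷ (67/933) = 8397/67.
3⁴ = 81 < 8397/67 ≤ 256 = 4⁴, so L = 4.

4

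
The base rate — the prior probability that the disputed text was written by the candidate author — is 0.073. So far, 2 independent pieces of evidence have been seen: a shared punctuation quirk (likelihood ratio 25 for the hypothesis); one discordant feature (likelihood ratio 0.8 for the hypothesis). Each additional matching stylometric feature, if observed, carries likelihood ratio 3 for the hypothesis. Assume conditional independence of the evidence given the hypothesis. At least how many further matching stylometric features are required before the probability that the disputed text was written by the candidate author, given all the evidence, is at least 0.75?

1

Prior odds = 0.073/0.927 = 73/927.
Combined Bayes factor of the evidence already in hand = 25 × 0.8 = 20.
Odds after that evidence = (73/927) × 20 = 1460/927.
Target odds = 0.75/0.25 = 3.
Need 3ⁿ ≥ 3 ÷ (1460/927) = 2781/1460.
3¹ = 3, which meets the required 2781/1460; so n = 1.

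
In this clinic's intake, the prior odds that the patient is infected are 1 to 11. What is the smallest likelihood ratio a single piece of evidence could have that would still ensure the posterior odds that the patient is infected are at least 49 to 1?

539

Prior odds = 1/11.
Target odds = 49.
Required Bayes factor = 49 ÷ (1/11) = 539.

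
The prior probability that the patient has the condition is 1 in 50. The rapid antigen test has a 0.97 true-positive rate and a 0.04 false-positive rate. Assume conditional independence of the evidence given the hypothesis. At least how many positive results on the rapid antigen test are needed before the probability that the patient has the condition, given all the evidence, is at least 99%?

3

Prior odds: 0.02 ÷ 0.98 = 1/49.
Likelihood ratio of a positive result = 0.97/0.04 = 24.25.
Target odds: 0.99 ÷ 0.01 = 99.
Need (1/49) × 24.25ⁿ ≥ 99, i.e. 24.25ⁿ ≥ 4851.
24.25² = 588.0625 falls short of 4851 but 24.25³ = 912673/64 reaches it, so n = 3.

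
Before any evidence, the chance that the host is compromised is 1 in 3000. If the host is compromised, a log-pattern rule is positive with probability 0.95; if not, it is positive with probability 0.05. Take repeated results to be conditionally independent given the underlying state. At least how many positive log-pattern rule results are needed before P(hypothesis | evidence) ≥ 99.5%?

Prior odds = (1/3000)/(2999/3000) = 1/2999.
Likelihood ratio of a positive = 0.95/0.05 = 19.
Target odds: 0.995 ÷ 0.005 = 199.
Require 19ⁿ ≥ 199 ÷ (1/2999) = 596801.
19⁴ = 130321 falls short of 596801 but 19⁵ = 2476099 reaches it, so n = 5.

5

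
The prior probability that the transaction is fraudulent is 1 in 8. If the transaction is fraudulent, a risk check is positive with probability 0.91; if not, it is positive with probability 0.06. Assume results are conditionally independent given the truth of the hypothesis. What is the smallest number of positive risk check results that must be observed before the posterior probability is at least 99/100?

Prior odds = 0.125/0.875 = 1/7.
Likelihood ratio of a positive = 0.91/0.06 = 91/6.
Target odds: 0.99 ÷ 0.01 = 99.
Need (1/7) × (91/6)ⁿ ≥ 99, i.e. (91/6)ⁿ ≥ 693.
(91/6)² = 8281/36 falls short of 693 but (91/6)³ = 753571/216 reaches it, so n = 3.

3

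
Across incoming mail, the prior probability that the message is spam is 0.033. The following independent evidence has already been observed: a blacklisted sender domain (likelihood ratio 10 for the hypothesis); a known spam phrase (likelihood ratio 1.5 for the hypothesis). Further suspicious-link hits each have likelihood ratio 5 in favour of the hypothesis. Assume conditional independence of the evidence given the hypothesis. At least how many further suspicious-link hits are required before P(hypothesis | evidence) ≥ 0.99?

4

Prior odds = 0.033/0.967 = 33/967.
Combined Bayes factor of the evidence already in hand = 10 × 1.5 = 15.
Odds after that evidence = (33/967) × 15 = 495/967.
Target odds = 0.99/0.01 = 99.
Need 5ⁿ ≥ 99 ÷ (495/967) = 193.4.
5³ = 125 falls short of 193.4 but 5⁴ = 625 reaches it, so n = 4.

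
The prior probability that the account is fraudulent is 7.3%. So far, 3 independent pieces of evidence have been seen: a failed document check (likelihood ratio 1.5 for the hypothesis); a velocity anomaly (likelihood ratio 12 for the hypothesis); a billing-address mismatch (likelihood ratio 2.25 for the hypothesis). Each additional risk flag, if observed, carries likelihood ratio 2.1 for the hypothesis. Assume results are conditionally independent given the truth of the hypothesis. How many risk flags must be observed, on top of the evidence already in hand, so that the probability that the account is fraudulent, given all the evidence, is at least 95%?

Prior odds = 0.073/0.927 = 73/927.
Combined Bayes factor of the evidence already in hand = 1.5 × 12 × 2.25 = 40.5.
Odds after that evidence = (73/927) × 40.5 = 657/206.
Target odds = 0.95/0.05 = 19.
Need 2.1ⁿ ≥ 19 ÷ (657/206) = 3914/657.
2.1² = 4.41 falls short of 3914/657 but 2.1³ = 9.261 reaches it, so n = 3.

3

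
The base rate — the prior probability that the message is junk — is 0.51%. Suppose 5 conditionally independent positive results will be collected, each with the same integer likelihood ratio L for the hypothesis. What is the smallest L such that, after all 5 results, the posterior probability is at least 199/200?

9

Prior odds = 0.0051/0.9949 = 51/9949.
Target odds = 0.995/0.005 = 199.
Need L⁵ ≥ 199 ÷ (51/9949) = 1979851/51.
8⁵ = 32768 < 1979851/51 ≤ 59049 = 9⁵, so L = 9.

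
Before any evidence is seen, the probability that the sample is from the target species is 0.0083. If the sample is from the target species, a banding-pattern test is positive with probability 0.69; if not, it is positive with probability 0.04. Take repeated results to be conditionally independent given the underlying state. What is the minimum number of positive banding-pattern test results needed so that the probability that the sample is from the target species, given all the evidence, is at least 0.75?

Prior odds: 0.0083 ÷ 0.9917 = 83/9917.
Likelihood ratio of a positive = 0.69/0.04 = 17.25.
Target posterior odds = 0.75/0.25 = 3.
Require 17.25ⁿ ≥ 3 ÷ (83/9917) = 29751/83.
17.25² = 297.5625 falls short of 29751/83 but 17.25³ = 5132.953125 reaches it, so n = 3.

3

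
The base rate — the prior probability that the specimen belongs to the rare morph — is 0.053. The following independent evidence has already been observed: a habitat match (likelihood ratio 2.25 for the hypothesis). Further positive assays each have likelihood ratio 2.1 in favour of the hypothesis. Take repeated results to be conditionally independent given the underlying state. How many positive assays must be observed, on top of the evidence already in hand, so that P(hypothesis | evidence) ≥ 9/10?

6

Prior odds = 0.053/0.947 = 53/947.
Bayes factor of the evidence already in hand = 2.25.
Odds after that evidence = (53/947) × 2.25 = 477/3788.
Target odds = 0.9/0.1 = 9.
Need 2.1ⁿ ≥ 9 ÷ (477/3788) = 3788/53.
2.1⁵ = 4084101/100000 falls short of 3788/53 but 2.1⁶ = 85766121/1000000 reaches it, so n = 6.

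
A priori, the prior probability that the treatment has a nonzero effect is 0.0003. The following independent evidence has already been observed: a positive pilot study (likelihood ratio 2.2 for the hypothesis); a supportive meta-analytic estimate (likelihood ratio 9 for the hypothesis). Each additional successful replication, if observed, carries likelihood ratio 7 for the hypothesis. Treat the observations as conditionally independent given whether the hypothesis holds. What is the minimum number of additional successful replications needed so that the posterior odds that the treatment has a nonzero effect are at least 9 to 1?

4

Prior odds = 0.0003/0.9997 = 3/9997.
Combined Bayes factor of the evidence already in hand = 2.2 × 9 = 19.8.
Odds after that evidence = (3/9997) × 19.8 = 297/49985.
Target odds = 9.
Need 7ⁿ ≥ 9 ÷ (297/49985) = 49985/33.
7³ = 343 falls short of 49985/33 but 7⁴ = 2401 reaches it, so n = 4.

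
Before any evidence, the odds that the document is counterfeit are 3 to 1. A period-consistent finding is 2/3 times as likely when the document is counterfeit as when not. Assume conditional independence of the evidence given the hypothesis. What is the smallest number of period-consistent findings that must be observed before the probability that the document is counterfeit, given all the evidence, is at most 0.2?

7

Prior odds = 3.
Likelihood ratio per period-consistent finding = 2/3.
Target posterior odds = 0.2/0.8 = 0.25.
Require (2/3)ⁿ ≤ 0.25 ÷ 3 = 1/12.
(2/3)⁶ = 64/729 is still above 1/12 but (2/3)⁷ = 128/2187 is at or below it, so n = 7.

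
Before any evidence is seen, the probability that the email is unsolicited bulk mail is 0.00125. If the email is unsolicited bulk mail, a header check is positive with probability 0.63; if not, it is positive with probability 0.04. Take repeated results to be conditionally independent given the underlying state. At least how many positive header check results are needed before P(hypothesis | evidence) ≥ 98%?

Prior odds = 0.00125/0.99875 = 1/799.
Likelihood ratio of a positive = 0.63/0.04 = 15.75.
Target odds: 0.98 ÷ 0.02 = 49.
Require 15.75ⁿ ≥ 49 ÷ (1/799) = 39151.
15.75³ = 3906.984375 falls short of 39151 but 15.75⁴ = 15752961/256 reaches it, so n = 4.

4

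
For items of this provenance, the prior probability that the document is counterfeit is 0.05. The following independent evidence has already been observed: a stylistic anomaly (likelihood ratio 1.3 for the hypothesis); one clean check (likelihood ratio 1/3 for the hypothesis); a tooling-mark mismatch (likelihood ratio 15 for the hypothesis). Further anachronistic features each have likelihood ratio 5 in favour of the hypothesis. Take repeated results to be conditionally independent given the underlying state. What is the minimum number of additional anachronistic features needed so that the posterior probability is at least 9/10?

Prior odds = 0.05/0.95 = 1/19.
Combined Bayes factor of the evidence already in hand = 1.3 × (1/3) × 15 = 6.5.
Odds after that evidence = (1/19) × 6.5 = 13/38.
Target odds = 0.9/0.1 = 9.
Need 5ⁿ ≥ 9 ÷ (13/38) = 342/13.
5² = 25 falls short of 342/13 but 5³ = 125 reaches it, so n = 3.

3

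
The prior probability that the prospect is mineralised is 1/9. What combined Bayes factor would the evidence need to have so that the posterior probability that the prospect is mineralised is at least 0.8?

Prior odds = (1/9)/(8/9) = 0.125.
Target odds = 0.8/0.2 = 4.
Required Bayes factor = 4 ÷ 0.125 = 32.

32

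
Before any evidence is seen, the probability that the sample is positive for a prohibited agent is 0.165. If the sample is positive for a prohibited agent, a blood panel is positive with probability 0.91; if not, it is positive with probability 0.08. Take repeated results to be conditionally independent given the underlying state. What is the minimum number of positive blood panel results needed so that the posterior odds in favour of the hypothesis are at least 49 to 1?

Prior odds = 0.165/0.835 = 33/167.
Likelihood ratio of a positive = 0.91/0.08 = 11.375.
Target odds = 49.
Need (33/167) × 11.375ⁿ ≥ 49, i.e. 11.375ⁿ ≥ 8183/33.
11.375² = 129.390625 falls short of 8183/33 but 11.375³ = 753571/512 reaches it, so n = 3.

3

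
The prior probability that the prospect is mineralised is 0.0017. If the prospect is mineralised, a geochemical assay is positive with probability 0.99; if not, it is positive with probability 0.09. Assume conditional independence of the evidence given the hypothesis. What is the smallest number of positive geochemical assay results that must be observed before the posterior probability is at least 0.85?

4

Prior odds: 0.0017 ÷ 0.9983 = 17/9983.
Likelihood ratio of a positive = 0.99/0.09 = 11.
Target odds: 0.85 ÷ 0.15 = 17/3.
Require 11ⁿ ≥ 17/3 ÷ (17/9983) = 9983/3.
11³ = 1331 falls short of 9983/3 but 11⁴ = 14641 reaches it, so n = 4.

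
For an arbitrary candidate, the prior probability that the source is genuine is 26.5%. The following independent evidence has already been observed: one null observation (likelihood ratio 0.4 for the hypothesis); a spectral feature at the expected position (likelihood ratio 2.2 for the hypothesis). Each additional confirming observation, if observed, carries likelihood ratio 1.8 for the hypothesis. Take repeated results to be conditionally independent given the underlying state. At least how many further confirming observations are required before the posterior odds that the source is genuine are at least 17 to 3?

Prior odds = 0.265/0.735 = 53/147.
Combined Bayes factor of the evidence already in hand = 0.4 × 2.2 = 0.88.
Odds after that evidence = (53/147) × 0.88 = 1166/3675.
Target odds = 17/3.
Need 1.8ⁿ ≥ 17/3 ÷ (1166/3675) = 20825/1166.
1.8⁴ = 10.4976 falls short of 20825/1166 but 1.8⁵ = 18.89568 reaches it, so n = 5.

5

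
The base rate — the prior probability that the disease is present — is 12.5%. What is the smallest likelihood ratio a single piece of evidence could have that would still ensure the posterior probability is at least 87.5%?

49

Prior odds = 0.125/0.875 = 1/7.
Target odds = 0.875/0.125 = 7.
Required Bayes factor = 7 ÷ (1/7) = 49.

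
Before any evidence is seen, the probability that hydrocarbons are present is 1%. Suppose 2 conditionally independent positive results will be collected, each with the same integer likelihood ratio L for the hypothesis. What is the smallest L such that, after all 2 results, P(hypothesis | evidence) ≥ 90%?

30

Prior odds = 0.01/0.99 = 1/99.
Target odds = 0.9/0.1 = 9.
Need L² ≥ 9 ÷ (1/99) = 891.
29² = 841 < 891 ≤ 900 = 30², so L = 30.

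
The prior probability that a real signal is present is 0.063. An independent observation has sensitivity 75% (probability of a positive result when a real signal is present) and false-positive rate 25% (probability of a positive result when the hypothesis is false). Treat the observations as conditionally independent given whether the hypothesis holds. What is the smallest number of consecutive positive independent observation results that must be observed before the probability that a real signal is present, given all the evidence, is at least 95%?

Prior odds = 0.063/0.937 = 63/937.
Likelihood ratio of a positive result = 0.75/0.25 = 3.
Target odds: 0.95 ÷ 0.05 = 19.
Require 3ⁿ ≥ 19 ÷ (63/937) = 17803/63.
3⁵ = 243 falls short of 17803/63 but 3⁶ = 729 reaches it, so n = 6.

6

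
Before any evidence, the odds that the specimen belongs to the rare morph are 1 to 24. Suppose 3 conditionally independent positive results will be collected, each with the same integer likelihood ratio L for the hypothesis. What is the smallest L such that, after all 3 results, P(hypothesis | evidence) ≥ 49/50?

Prior odds = 1/24.
Target odds = 0.98/0.02 = 49.
Need L³ ≥ 49 ÷ (1/24) = 1176.
10³ = 1000 < 1176 ≤ 1331 = 11³, so L = 11.

11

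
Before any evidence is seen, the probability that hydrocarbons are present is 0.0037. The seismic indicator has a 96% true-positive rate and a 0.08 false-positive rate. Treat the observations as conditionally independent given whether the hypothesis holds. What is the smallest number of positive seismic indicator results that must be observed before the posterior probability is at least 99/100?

Prior odds = 0.0037/0.9963 = 37/9963.
Likelihood ratio of a positive result = 0.96/0.08 = 12.
Target odds: 0.99 ÷ 0.01 = 99.
Need (37/9963) × 12ⁿ ≥ 99, i.e. 12ⁿ ≥ 986337/37.
12⁴ = 20736 falls short of 986337/37 but 12⁵ = 248832 reaches it, so n = 5.

5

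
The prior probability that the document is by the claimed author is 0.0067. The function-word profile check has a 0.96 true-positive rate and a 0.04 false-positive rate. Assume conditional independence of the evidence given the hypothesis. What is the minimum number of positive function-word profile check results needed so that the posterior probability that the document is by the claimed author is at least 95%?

Prior odds: 0.0067 ÷ 0.9933 = 67/9933.
Likelihood ratio of a positive result = 0.96/0.04 = 24.
Target posterior odds = 0.95/0.05 = 19.
Need (67/9933) × 24ⁿ ≥ 19, i.e. 24ⁿ ≥ 188727/67.
24² = 576 falls short of 188727/67 but 24³ = 13824 reaches it, so n = 3.

3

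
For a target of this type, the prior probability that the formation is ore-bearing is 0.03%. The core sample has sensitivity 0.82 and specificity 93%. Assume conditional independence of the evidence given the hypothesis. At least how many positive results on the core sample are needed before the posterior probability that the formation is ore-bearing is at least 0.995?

6

Prior odds: 0.0003 ÷ 0.9997 = 3/9997.
False-positive rate = 1 − 0.93 = 0.07; likelihood ratio of a positive = 0.82/0.07 = 82/7.
Target odds: 0.995 ÷ 0.005 = 199.
Need (3/9997) × (82/7)ⁿ ≥ 199, i.e. (82/7)ⁿ ≥ 1989403/3.
(82/7)⁵ ≈220587 falls short of 1989403/3 but (82/7)⁶ ≈2.58401e+06 reaches it, so n = 6.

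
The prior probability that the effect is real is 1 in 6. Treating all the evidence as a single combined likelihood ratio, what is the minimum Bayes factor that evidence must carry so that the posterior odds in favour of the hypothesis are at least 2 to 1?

Prior odds = (1/6)/(5/6) = 0.2.
Target odds = 2.
Required Bayes factor = 2 ÷ 0.2 = 10.

10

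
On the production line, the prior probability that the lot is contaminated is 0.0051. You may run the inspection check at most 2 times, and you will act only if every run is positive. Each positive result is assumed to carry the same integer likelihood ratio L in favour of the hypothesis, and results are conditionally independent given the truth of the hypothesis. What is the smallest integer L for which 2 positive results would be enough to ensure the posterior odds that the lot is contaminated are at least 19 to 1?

61

Prior odds = 0.0051/0.9949 = 51/9949.
Target odds = 19.
Need L² ≥ 19 ÷ (51/9949) = 189031/51.
60² = 3600 < 189031/51 ≤ 3721 = 61², so L = 61.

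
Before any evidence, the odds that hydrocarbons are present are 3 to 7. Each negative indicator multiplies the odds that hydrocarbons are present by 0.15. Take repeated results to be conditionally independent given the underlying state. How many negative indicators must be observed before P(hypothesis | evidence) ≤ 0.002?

3

Prior odds = 3/7.
Likelihood ratio per negative indicator = 0.15.
Target posterior odds = 0.002/0.998 = 1/499.
Require 0.15ⁿ ≤ 1/499 ÷ (3/7) = 7/1497.
0.15² = 0.0225 is still above 7/1497 but 0.15³ = 0.003375 is at or below it, so n = 3.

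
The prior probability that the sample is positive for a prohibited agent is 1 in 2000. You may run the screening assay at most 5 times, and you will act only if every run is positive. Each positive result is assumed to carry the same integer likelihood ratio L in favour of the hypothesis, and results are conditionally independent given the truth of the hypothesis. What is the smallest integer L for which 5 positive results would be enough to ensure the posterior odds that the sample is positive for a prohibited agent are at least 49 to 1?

10

Prior odds = 0.0005/0.9995 = 1/1999.
Target odds = 49.
Need L⁵ ≥ 49 ÷ (1/1999) = 97951.
9⁵ = 59049 < 97951 ≤ 100000 = 10⁵, so L = 10.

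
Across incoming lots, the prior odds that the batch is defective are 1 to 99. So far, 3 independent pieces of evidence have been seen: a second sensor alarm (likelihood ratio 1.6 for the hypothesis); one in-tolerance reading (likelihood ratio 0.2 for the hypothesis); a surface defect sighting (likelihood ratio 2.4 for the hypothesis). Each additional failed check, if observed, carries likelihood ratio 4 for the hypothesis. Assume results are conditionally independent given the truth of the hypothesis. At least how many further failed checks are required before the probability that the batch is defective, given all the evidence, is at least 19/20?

6

Prior odds = 1/99.
Combined Bayes factor of the evidence already in hand = 1.6 × 0.2 × 2.4 = 0.768.
Odds after that evidence = (1/99) × 0.768 = 32/4125.
Target odds = 0.95/0.05 = 19.
Need 4ⁿ ≥ 19 ÷ (32/4125) = 2449.21875.
4⁵ = 1024 falls short of 2449.21875 but 4⁶ = 4096 reaches it, so n = 6.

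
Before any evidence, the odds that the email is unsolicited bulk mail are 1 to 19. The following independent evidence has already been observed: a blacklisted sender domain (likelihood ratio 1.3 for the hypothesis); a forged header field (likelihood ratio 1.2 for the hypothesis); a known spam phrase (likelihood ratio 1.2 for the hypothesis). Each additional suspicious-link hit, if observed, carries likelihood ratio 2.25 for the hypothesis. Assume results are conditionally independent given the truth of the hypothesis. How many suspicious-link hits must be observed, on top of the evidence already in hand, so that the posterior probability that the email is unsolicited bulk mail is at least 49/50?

Prior odds = 1/19.
Combined Bayes factor of the evidence already in hand = 1.3 × 1.2 × 1.2 = 1.872.
Odds after that evidence = (1/19) × 1.872 = 234/2375.
Target odds = 0.98/0.02 = 49.
Need 2.25ⁿ ≥ 49 ÷ (234/2375) = 116375/234.
2.25⁷ = 4782969/16384 falls short of 116375/234 but 2.25⁸ = 43046721/65536 reaches it, so n = 8.

8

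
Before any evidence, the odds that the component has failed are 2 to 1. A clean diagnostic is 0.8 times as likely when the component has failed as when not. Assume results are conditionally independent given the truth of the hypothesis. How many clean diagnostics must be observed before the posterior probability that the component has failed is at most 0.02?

Prior odds = 2.
Likelihood ratio per clean diagnostic = 0.8.
Target odds: 0.02 ÷ 0.98 = 1/49.
Need 2 × 0.8ⁿ ≤ 1/49, i.e. 0.8ⁿ ≤ 1/98.
0.8²⁰ ≈0.0115292 is still above 1/98 but 0.8²¹ ≈0.00922337 is at or below it, so n = 21.

21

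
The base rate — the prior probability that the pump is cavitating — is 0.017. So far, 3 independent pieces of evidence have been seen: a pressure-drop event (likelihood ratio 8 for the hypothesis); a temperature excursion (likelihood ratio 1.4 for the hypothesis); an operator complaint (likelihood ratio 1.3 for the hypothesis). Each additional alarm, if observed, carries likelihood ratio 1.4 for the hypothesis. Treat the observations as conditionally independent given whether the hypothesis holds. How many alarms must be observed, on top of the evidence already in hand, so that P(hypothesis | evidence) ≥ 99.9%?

25

Prior odds = 0.017/0.983 = 17/983.
Combined Bayes factor of the evidence already in hand = 8 × 1.4 × 1.3 = 14.56.
Odds after that evidence = (17/983) × 14.56 = 6188/24575.
Target odds = 0.999/0.001 = 999.
Need 1.4ⁿ ≥ 999 ÷ (6188/24575) = 24550425/6188.
1.4²⁴ ≈3214.2 falls short of 24550425/6188 but 1.4²⁵ ≈4499.88 reaches it, so n = 25.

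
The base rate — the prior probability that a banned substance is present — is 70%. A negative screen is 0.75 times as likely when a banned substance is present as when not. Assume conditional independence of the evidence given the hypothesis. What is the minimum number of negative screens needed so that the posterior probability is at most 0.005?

22

Prior odds: 0.7 ÷ 0.3 = 7/3.
Likelihood ratio per negative screen = 0.75.
Target odds: 0.005 ÷ 0.995 = 1/199.
Need (7/3) × 0.75ⁿ ≤ 1/199, i.e. 0.75ⁿ ≤ 3/1393.
0.75²¹ ≈0.00237841 is still above 3/1393 but 0.75²² ≈0.00178381 is at or below it, so n = 22.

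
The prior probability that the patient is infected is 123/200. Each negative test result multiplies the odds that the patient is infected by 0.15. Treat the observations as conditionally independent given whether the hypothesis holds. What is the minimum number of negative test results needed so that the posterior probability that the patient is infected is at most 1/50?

Prior odds = 0.615/0.385 = 123/77.
Likelihood ratio per negative test result = 0.15.
Target posterior odds = 0.02/0.98 = 1/49.
Need (123/77) × 0.15ⁿ ≤ 1/49, i.e. 0.15ⁿ ≤ 11/861.
0.15² = 0.0225 is still above 11/861 but 0.15³ = 0.003375 is at or below it, so n = 3.

3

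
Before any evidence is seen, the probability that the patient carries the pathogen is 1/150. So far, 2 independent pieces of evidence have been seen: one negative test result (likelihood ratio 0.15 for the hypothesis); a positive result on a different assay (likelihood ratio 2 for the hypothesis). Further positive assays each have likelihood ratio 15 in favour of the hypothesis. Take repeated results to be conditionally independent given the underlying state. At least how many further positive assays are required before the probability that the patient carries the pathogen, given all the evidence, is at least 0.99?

Prior odds = (1/150)/(149/150) = 1/149.
Combined Bayes factor of the evidence already in hand = 0.15 × 2 = 0.3.
Odds after that evidence = (1/149) × 0.3 = 3/1490.
Target odds = 0.99/0.01 = 99.
Need 15ⁿ ≥ 99 ÷ (3/1490) = 49170.
15³ = 3375 falls short of 49170 but 15⁴ = 50625 reaches it, so n = 4.

4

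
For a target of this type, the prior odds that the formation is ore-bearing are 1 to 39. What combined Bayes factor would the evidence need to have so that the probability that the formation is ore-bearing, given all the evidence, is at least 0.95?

741

Prior odds = 1/39.
Target odds = 0.95/0.05 = 19.
Required Bayes factor = 19 ÷ (1/39) = 741.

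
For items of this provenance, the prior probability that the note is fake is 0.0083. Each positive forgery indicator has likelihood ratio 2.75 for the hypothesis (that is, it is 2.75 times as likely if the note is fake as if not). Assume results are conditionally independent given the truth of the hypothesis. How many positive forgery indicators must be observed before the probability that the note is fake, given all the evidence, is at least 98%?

Prior odds = 0.0083/0.9917 = 83/9917.
Likelihood ratio per positive forgery indicator = 2.75.
Target posterior odds = 0.98/0.02 = 49.
Need (83/9917) × 2.75ⁿ ≥ 49, i.e. 2.75ⁿ ≥ 485933/83.
2.75⁸ = 214358881/65536 falls short of 485933/83 but 2.75⁹ ≈8994.86 reaches it, so n = 9.

9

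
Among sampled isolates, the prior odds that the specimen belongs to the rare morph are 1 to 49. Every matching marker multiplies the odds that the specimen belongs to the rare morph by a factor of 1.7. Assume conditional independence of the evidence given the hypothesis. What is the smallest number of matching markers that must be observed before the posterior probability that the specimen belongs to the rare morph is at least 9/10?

Prior odds = 1/49.
Likelihood ratio per matching marker = 1.7.
Target odds: 0.9 ÷ 0.1 = 9.
Need (1/49) × 1.7ⁿ ≥ 9, i.e. 1.7ⁿ ≥ 441.
1.7¹¹ ≈342.719 falls short of 441 but 1.7¹² ≈582.622 reaches it, so n = 12.

12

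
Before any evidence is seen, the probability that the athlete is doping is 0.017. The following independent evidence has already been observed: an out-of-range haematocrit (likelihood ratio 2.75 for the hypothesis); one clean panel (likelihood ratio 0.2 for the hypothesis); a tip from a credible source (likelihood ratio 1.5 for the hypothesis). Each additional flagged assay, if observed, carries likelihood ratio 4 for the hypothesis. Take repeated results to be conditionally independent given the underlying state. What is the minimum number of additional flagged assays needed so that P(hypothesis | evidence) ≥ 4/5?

Prior odds = 0.017/0.983 = 17/983.
Combined Bayes factor of the evidence already in hand = 2.75 × 0.2 × 1.5 = 0.825.
Odds after that evidence = (17/983) × 0.825 = 561/39320.
Target odds = 0.8/0.2 = 4.
Need 4ⁿ ≥ 4 ÷ (561/39320) = 157280/561.
4⁴ = 256 falls short of 157280/561 but 4⁵ = 1024 reaches it, so n = 5.

5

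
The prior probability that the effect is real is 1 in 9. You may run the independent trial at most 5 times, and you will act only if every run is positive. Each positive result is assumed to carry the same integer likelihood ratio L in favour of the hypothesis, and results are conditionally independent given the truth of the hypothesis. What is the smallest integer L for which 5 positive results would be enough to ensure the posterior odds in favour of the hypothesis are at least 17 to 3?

3

Prior odds = (1/9)/(8/9) = 0.125.
Target odds = 17/3.
Need L⁵ ≥ 17/3 ÷ 0.125 = 136/3.
2⁵ = 32 < 136/3 ≤ 243 = 3⁵, so L = 3.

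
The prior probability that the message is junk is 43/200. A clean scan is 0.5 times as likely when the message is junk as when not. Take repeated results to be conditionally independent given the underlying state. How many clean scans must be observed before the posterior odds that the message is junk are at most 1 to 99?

Prior odds = 0.215/0.785 = 43/157.
Likelihood ratio per clean scan = 0.5.
Target odds = 1/99.
Need (43/157) × 0.5ⁿ ≤ 1/99, i.e. 0.5ⁿ ≤ 157/4257.
0.5⁴ = 0.0625 is still above 157/4257 but 0.5⁵ = 0.03125 is at or below it, so n = 5.

5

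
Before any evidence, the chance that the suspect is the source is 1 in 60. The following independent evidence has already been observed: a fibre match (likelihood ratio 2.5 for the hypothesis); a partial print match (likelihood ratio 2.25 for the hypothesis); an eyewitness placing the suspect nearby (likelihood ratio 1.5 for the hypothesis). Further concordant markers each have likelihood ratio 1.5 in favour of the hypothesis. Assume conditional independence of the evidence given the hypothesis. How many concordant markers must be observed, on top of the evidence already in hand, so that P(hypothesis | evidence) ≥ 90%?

Prior odds = (1/60)/(59/60) = 1/59.
Combined Bayes factor of the evidence already in hand = 2.5 × 2.25 × 1.5 = 8.4375.
Odds after that evidence = (1/59) × 8.4375 = 135/944.
Target odds = 0.9/0.1 = 9.
Need 1.5ⁿ ≥ 9 ÷ (135/944) = 944/15.
1.5¹⁰ = 59049/1024 falls short of 944/15 but 1.5¹¹ = 177147/2048 reaches it, so n = 11.

11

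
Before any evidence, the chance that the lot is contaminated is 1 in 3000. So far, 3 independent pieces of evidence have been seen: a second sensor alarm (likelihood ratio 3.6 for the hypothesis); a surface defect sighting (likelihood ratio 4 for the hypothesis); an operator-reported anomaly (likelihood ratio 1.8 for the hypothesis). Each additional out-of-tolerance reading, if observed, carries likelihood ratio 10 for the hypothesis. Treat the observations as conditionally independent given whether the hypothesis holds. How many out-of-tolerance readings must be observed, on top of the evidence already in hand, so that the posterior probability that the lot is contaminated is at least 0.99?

5

Prior odds = (1/3000)/(2999/3000) = 1/2999.
Combined Bayes factor of the evidence already in hand = 3.6 × 4 × 1.8 = 25.92.
Odds after that evidence = (1/2999) × 25.92 = 648/74975.
Target odds = 0.99/0.01 = 99.
Need 10ⁿ ≥ 99 ÷ (648/74975) = 824725/72.
10⁴ = 10000 falls short of 824725/72 but 10⁵ = 100000 reaches it, so n = 5.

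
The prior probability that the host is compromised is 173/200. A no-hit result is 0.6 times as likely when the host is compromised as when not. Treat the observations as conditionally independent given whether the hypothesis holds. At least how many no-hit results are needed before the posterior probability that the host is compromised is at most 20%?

7

Prior odds: 0.865 ÷ 0.135 = 173/27.
Likelihood ratio per no-hit result = 0.6.
Target odds: 0.2 ÷ 0.8 = 0.25.
Require 0.6ⁿ ≤ 0.25 ÷ (173/27) = 27/692.
0.6⁶ = 729/15625 is still above 27/692 but 0.6⁷ = 2187/78125 is at or below it, so n = 7.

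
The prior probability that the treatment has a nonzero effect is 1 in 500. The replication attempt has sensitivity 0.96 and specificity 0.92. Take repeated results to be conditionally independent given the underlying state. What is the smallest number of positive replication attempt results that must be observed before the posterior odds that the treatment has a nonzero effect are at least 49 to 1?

Prior odds: 0.002 ÷ 0.998 = 1/499.
False-positive rate = 1 − 0.92 = 0.08; likelihood ratio of a positive = 0.96/0.08 = 12.
Target odds = 49.
Require 12ⁿ ≥ 49 ÷ (1/499) = 24451.
12⁴ = 20736 falls short of 24451 but 12⁵ = 248832 reaches it, so n = 5.

5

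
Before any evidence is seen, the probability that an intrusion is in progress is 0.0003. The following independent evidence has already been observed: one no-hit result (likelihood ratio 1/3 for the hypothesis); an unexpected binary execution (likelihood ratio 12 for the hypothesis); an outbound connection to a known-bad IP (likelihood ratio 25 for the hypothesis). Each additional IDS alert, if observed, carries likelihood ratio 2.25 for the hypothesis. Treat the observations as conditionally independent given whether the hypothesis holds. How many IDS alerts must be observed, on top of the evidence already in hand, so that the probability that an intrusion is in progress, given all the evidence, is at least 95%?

8

Prior odds = 0.0003/0.9997 = 3/9997.
Combined Bayes factor of the evidence already in hand = (1/3) × 12 × 25 = 100.
Odds after that evidence = (3/9997) × 100 = 300/9997.
Target odds = 0.95/0.05 = 19.
Need 2.25ⁿ ≥ 19 ÷ (300/9997) = 189943/300.
2.25⁷ = 4782969/16384 falls short of 189943/300 but 2.25⁸ = 43046721/65536 reaches it, so n = 8.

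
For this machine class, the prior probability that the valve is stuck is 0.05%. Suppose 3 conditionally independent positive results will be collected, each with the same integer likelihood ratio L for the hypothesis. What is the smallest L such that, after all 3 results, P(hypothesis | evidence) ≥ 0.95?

Prior odds = 0.0005/0.9995 = 1/1999.
Target odds = 0.95/0.05 = 19.
Need L³ ≥ 19 ÷ (1/1999) = 37981.
33³ = 35937 < 37981 ≤ 39304 = 34³, so L = 34.

34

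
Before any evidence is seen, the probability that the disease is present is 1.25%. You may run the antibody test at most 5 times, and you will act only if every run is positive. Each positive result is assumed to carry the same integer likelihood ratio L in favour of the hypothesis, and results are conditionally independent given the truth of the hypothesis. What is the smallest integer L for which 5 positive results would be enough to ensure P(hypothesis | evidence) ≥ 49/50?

Prior odds = 0.0125/0.9875 = 1/79.
Target odds = 0.98/0.02 = 49.
Need L⁵ ≥ 49 ÷ (1/79) = 3871.
5⁵ = 3125 < 3871 ≤ 7776 = 6⁵, so L = 6.

6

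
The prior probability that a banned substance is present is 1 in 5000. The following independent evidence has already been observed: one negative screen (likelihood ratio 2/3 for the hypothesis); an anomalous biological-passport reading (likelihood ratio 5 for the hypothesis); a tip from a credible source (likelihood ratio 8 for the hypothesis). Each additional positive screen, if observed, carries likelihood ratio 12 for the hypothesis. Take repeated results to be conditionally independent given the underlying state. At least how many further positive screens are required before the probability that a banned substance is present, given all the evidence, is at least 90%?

3

Prior odds = 0.0002/0.9998 = 1/4999.
Combined Bayes factor of the evidence already in hand = (2/3) × 5 × 8 = 80/3.
Odds after that evidence = (1/4999) × 80/3 = 80/14997.
Target odds = 0.9/0.1 = 9.
Need 12ⁿ ≥ 9 ÷ (80/14997) = 1687.1625.
12² = 144 falls short of 1687.1625 but 12³ = 1728 reaches it, so n = 3.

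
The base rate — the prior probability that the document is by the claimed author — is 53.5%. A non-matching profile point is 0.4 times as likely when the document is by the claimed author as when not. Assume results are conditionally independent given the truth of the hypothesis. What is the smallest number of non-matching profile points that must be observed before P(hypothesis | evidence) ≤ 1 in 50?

Prior odds = 0.535/0.465 = 107/93.
Likelihood ratio per non-matching profile point = 0.4.
Target odds: 0.02 ÷ 0.98 = 1/49.
Need (107/93) × 0.4ⁿ ≤ 1/49, i.e. 0.4ⁿ ≤ 93/5243.
0.4⁴ = 0.0256 is still above 93/5243 but 0.4⁵ = 0.01024 is at or below it, so n = 5.

5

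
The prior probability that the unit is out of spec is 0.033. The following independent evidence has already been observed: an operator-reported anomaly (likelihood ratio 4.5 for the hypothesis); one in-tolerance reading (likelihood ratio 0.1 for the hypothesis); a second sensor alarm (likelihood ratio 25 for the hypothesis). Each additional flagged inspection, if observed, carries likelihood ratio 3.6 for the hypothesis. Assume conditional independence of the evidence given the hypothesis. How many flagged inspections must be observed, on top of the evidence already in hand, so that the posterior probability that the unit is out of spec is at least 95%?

4

Prior odds = 0.033/0.967 = 33/967.
Combined Bayes factor of the evidence already in hand = 4.5 × 0.1 × 25 = 11.25.
Odds after that evidence = (33/967) × 11.25 = 1485/3868.
Target odds = 0.95/0.05 = 19.
Need 3.6ⁿ ≥ 19 ÷ (1485/3868) = 73492/1485.
3.6³ = 46.656 falls short of 73492/1485 but 3.6⁴ = 167.9616 reaches it, so n = 4.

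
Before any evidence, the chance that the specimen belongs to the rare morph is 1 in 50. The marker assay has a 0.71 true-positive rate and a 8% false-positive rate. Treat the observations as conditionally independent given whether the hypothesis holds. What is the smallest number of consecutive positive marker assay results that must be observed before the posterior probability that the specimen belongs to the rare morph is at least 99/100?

Prior odds = 0.02/0.98 = 1/49.
Likelihood ratio of a positive result = 0.71/0.08 = 8.875.
Target odds: 0.99 ÷ 0.01 = 99.
Need (1/49) × 8.875ⁿ ≥ 99, i.e. 8.875ⁿ ≥ 4851.
8.875³ = 357911/512 falls short of 4851 but 8.875⁴ = 25411681/4096 reaches it, so n = 4.

4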